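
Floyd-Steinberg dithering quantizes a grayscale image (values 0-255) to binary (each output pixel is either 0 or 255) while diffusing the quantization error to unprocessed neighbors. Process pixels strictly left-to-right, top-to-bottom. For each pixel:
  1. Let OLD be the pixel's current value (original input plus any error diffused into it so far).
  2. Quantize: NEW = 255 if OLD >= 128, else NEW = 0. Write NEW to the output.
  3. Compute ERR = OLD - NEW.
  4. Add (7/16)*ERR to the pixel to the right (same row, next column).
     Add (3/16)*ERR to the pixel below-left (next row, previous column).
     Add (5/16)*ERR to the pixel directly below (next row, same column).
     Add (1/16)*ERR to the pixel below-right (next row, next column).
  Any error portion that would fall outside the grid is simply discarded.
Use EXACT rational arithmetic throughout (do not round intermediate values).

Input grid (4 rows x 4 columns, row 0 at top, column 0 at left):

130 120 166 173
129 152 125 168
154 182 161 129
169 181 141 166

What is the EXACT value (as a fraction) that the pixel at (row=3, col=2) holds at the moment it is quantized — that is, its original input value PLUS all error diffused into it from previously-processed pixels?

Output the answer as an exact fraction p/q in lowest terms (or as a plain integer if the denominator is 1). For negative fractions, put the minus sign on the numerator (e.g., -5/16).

Answer: 575849627939/4294967296

Derivation:
(0,0): OLD=130 → NEW=255, ERR=-125
(0,1): OLD=1045/16 → NEW=0, ERR=1045/16
(0,2): OLD=49811/256 → NEW=255, ERR=-15469/256
(0,3): OLD=600325/4096 → NEW=255, ERR=-444155/4096
(1,0): OLD=26159/256 → NEW=0, ERR=26159/256
(1,1): OLD=405449/2048 → NEW=255, ERR=-116791/2048
(1,2): OLD=4254461/65536 → NEW=0, ERR=4254461/65536
(1,3): OLD=166449531/1048576 → NEW=255, ERR=-100937349/1048576
(2,0): OLD=5742259/32768 → NEW=255, ERR=-2613581/32768
(2,1): OLD=155024225/1048576 → NEW=255, ERR=-112362655/1048576
(2,2): OLD=236542629/2097152 → NEW=0, ERR=236542629/2097152
(2,3): OLD=5111089393/33554432 → NEW=255, ERR=-3445290767/33554432
(3,0): OLD=2080088579/16777216 → NEW=0, ERR=2080088579/16777216
(3,1): OLD=58497294813/268435456 → NEW=255, ERR=-9953746467/268435456
(3,2): OLD=575849627939/4294967296 → NEW=255, ERR=-519367032541/4294967296
Target (3,2): original=141, with diffused error = 575849627939/4294967296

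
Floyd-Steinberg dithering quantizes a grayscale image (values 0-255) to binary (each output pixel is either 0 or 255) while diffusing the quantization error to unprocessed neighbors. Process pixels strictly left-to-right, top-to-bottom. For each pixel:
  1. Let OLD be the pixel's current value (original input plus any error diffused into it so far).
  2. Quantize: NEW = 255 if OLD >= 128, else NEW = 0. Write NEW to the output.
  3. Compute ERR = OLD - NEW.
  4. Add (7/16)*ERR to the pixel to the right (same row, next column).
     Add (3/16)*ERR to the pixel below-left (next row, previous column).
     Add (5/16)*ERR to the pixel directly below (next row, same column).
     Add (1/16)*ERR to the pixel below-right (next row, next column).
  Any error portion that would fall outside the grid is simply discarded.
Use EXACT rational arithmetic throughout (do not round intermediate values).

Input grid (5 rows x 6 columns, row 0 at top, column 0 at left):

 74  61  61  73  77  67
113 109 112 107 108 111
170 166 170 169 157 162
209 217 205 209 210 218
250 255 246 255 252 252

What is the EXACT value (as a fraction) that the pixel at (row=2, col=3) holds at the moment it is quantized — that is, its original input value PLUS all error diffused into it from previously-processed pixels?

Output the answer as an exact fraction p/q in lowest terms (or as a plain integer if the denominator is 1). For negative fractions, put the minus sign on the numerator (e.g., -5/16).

(0,0): OLD=74 → NEW=0, ERR=74
(0,1): OLD=747/8 → NEW=0, ERR=747/8
(0,2): OLD=13037/128 → NEW=0, ERR=13037/128
(0,3): OLD=240763/2048 → NEW=0, ERR=240763/2048
(0,4): OLD=4208477/32768 → NEW=255, ERR=-4147363/32768
(0,5): OLD=6095755/524288 → NEW=0, ERR=6095755/524288
(1,0): OLD=19665/128 → NEW=255, ERR=-12975/128
(1,1): OLD=120375/1024 → NEW=0, ERR=120375/1024
(1,2): OLD=7311747/32768 → NEW=255, ERR=-1044093/32768
(1,3): OLD=14736647/131072 → NEW=0, ERR=14736647/131072
(1,4): OLD=1066729333/8388608 → NEW=0, ERR=1066729333/8388608
(1,5): OLD=21791208611/134217728 → NEW=255, ERR=-12434312029/134217728
(2,0): OLD=2627405/16384 → NEW=255, ERR=-1550515/16384
(2,1): OLD=78130719/524288 → NEW=255, ERR=-55562721/524288
(2,2): OLD=1192068637/8388608 → NEW=255, ERR=-947026403/8388608
(2,3): OLD=11851119221/67108864 → NEW=255, ERR=-5261641099/67108864
Target (2,3): original=169, with diffused error = 11851119221/67108864

Answer: 11851119221/67108864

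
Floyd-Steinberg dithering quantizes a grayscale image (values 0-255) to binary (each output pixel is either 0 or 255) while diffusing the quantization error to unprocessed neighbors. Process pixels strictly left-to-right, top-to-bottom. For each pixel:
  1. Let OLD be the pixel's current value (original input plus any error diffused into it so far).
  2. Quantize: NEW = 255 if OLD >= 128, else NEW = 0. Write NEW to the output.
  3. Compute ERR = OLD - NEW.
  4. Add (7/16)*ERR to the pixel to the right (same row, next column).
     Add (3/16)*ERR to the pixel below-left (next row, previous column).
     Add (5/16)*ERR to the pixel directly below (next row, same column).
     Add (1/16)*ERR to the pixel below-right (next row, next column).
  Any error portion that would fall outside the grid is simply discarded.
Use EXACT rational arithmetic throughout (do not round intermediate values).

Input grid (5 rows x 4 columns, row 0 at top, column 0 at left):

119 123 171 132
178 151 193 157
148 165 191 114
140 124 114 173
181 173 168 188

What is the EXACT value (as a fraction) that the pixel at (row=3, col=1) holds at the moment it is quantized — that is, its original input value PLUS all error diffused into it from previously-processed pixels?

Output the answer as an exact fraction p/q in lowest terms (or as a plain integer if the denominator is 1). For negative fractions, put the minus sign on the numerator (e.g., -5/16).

(0,0): OLD=119 → NEW=0, ERR=119
(0,1): OLD=2801/16 → NEW=255, ERR=-1279/16
(0,2): OLD=34823/256 → NEW=255, ERR=-30457/256
(0,3): OLD=327473/4096 → NEW=0, ERR=327473/4096
(1,0): OLD=51251/256 → NEW=255, ERR=-14029/256
(1,1): OLD=178533/2048 → NEW=0, ERR=178533/2048
(1,2): OLD=13366345/65536 → NEW=255, ERR=-3345335/65536
(1,3): OLD=159609935/1048576 → NEW=255, ERR=-107776945/1048576
(2,0): OLD=4824103/32768 → NEW=255, ERR=-3531737/32768
(2,1): OLD=138508573/1048576 → NEW=255, ERR=-128878307/1048576
(2,2): OLD=225343921/2097152 → NEW=0, ERR=225343921/2097152
(2,3): OLD=4217792525/33554432 → NEW=0, ERR=4217792525/33554432
(3,0): OLD=1397097399/16777216 → NEW=0, ERR=1397097399/16777216
(3,1): OLD=36355418537/268435456 → NEW=255, ERR=-32095622743/268435456
Target (3,1): original=124, with diffused error = 36355418537/268435456

Answer: 36355418537/268435456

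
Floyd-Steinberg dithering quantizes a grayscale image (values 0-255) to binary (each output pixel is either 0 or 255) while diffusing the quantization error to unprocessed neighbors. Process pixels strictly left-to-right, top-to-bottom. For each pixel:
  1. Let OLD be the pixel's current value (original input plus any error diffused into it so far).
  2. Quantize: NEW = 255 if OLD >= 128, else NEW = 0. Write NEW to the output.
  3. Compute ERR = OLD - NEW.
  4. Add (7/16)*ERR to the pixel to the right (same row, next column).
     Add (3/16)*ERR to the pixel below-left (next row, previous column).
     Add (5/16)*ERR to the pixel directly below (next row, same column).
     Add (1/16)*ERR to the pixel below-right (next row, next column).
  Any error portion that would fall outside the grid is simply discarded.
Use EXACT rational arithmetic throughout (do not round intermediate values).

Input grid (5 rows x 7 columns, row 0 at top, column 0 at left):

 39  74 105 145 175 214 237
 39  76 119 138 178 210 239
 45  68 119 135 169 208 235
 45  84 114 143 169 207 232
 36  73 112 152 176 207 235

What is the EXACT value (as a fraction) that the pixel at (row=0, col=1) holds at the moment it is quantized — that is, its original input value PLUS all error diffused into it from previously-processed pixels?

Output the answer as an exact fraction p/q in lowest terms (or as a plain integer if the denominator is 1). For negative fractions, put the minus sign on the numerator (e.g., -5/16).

(0,0): OLD=39 → NEW=0, ERR=39
(0,1): OLD=1457/16 → NEW=0, ERR=1457/16
Target (0,1): original=74, with diffused error = 1457/16

Answer: 1457/16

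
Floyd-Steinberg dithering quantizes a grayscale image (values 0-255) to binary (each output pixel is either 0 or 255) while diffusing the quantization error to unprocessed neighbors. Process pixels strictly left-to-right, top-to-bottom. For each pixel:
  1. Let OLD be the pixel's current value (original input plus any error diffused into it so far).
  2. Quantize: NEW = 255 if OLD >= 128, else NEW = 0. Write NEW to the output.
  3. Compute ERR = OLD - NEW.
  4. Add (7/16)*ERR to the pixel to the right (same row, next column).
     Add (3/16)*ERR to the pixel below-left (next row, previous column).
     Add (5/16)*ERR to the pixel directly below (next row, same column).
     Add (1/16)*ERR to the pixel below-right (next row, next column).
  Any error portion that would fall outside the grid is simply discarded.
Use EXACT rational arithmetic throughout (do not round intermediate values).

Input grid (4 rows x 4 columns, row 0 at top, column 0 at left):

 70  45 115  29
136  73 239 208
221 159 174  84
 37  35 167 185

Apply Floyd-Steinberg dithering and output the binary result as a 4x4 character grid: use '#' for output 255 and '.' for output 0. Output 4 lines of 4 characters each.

(0,0): OLD=70 → NEW=0, ERR=70
(0,1): OLD=605/8 → NEW=0, ERR=605/8
(0,2): OLD=18955/128 → NEW=255, ERR=-13685/128
(0,3): OLD=-36403/2048 → NEW=0, ERR=-36403/2048
(1,0): OLD=22023/128 → NEW=255, ERR=-10617/128
(1,1): OLD=45745/1024 → NEW=0, ERR=45745/1024
(1,2): OLD=7422853/32768 → NEW=255, ERR=-932987/32768
(1,3): OLD=96105395/524288 → NEW=255, ERR=-37588045/524288
(2,0): OLD=3333419/16384 → NEW=255, ERR=-844501/16384
(2,1): OLD=73341065/524288 → NEW=255, ERR=-60352375/524288
(2,2): OLD=109146189/1048576 → NEW=0, ERR=109146189/1048576
(2,3): OLD=1767573433/16777216 → NEW=0, ERR=1767573433/16777216
(3,0): OLD=-5798789/8388608 → NEW=0, ERR=-5798789/8388608
(3,1): OLD=2015962981/134217728 → NEW=0, ERR=2015962981/134217728
(3,2): OLD=469566625435/2147483648 → NEW=255, ERR=-78041704805/2147483648
(3,3): OLD=7165038056637/34359738368 → NEW=255, ERR=-1596695227203/34359738368
Row 0: ..#.
Row 1: #.##
Row 2: ##..
Row 3: ..##

Answer: ..#.
#.##
##..
..##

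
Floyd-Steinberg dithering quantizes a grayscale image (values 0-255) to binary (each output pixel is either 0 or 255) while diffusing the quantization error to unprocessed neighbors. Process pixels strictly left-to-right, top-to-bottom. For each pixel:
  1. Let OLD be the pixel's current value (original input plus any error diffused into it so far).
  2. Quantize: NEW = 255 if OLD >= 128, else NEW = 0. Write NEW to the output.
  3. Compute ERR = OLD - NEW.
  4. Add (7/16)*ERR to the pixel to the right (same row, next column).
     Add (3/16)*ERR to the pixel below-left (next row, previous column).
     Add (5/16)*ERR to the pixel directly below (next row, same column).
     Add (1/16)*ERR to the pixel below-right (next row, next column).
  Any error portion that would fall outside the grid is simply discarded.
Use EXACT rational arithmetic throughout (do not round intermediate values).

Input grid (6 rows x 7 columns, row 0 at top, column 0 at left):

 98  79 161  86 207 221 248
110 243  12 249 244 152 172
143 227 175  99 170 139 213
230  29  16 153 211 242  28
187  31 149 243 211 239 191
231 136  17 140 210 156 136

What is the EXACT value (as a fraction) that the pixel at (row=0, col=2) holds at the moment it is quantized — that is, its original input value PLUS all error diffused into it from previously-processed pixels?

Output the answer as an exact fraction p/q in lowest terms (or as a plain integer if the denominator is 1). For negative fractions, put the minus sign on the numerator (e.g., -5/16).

(0,0): OLD=98 → NEW=0, ERR=98
(0,1): OLD=975/8 → NEW=0, ERR=975/8
(0,2): OLD=27433/128 → NEW=255, ERR=-5207/128
Target (0,2): original=161, with diffused error = 27433/128

Answer: 27433/128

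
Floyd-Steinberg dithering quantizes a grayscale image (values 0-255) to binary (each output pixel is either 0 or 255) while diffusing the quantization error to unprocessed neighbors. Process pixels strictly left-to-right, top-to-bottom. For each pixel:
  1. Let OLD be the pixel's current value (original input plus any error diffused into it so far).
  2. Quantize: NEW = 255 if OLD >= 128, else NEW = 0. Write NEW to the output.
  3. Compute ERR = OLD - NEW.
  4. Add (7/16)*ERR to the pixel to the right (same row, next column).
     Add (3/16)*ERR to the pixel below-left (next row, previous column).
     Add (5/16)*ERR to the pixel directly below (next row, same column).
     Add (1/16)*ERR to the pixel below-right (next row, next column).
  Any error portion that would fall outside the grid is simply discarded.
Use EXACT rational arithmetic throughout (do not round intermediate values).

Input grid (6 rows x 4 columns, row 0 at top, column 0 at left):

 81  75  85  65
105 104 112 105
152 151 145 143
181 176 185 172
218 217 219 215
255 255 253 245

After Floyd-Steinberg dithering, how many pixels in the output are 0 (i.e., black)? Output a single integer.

(0,0): OLD=81 → NEW=0, ERR=81
(0,1): OLD=1767/16 → NEW=0, ERR=1767/16
(0,2): OLD=34129/256 → NEW=255, ERR=-31151/256
(0,3): OLD=48183/4096 → NEW=0, ERR=48183/4096
(1,0): OLD=38661/256 → NEW=255, ERR=-26619/256
(1,1): OLD=154147/2048 → NEW=0, ERR=154147/2048
(1,2): OLD=7602911/65536 → NEW=0, ERR=7602911/65536
(1,3): OLD=159200841/1048576 → NEW=255, ERR=-108186039/1048576
(2,0): OLD=4378417/32768 → NEW=255, ERR=-3977423/32768
(2,1): OLD=143308843/1048576 → NEW=255, ERR=-124078037/1048576
(2,2): OLD=240843511/2097152 → NEW=0, ERR=240843511/2097152
(2,3): OLD=5645621115/33554432 → NEW=255, ERR=-2910759045/33554432
(3,0): OLD=2028054305/16777216 → NEW=0, ERR=2028054305/16777216
(3,1): OLD=55258581119/268435456 → NEW=255, ERR=-13192460161/268435456
(3,2): OLD=754739381121/4294967296 → NEW=255, ERR=-340477279359/4294967296
(3,3): OLD=8066770764807/68719476736 → NEW=0, ERR=8066770764807/68719476736
(4,0): OLD=1058969834445/4294967296 → NEW=255, ERR=-36246826035/4294967296
(4,1): OLD=6550375960295/34359738368 → NEW=255, ERR=-2211357323545/34359738368
(4,2): OLD=203418904097799/1099511627776 → NEW=255, ERR=-76956560985081/1099511627776
(4,3): OLD=3801803550322529/17592186044416 → NEW=255, ERR=-684203891003551/17592186044416
(5,0): OLD=132103787529405/549755813888 → NEW=255, ERR=-8083945012035/549755813888
(5,1): OLD=3778866168970187/17592186044416 → NEW=255, ERR=-707141272355893/17592186044416
(5,2): OLD=1778807146869767/8796093022208 → NEW=255, ERR=-464196573793273/8796093022208
(5,3): OLD=57810292830225847/281474976710656 → NEW=255, ERR=-13965826230991433/281474976710656
Output grid:
  Row 0: ..#.  (3 black, running=3)
  Row 1: #..#  (2 black, running=5)
  Row 2: ##.#  (1 black, running=6)
  Row 3: .##.  (2 black, running=8)
  Row 4: ####  (0 black, running=8)
  Row 5: ####  (0 black, running=8)

Answer: 8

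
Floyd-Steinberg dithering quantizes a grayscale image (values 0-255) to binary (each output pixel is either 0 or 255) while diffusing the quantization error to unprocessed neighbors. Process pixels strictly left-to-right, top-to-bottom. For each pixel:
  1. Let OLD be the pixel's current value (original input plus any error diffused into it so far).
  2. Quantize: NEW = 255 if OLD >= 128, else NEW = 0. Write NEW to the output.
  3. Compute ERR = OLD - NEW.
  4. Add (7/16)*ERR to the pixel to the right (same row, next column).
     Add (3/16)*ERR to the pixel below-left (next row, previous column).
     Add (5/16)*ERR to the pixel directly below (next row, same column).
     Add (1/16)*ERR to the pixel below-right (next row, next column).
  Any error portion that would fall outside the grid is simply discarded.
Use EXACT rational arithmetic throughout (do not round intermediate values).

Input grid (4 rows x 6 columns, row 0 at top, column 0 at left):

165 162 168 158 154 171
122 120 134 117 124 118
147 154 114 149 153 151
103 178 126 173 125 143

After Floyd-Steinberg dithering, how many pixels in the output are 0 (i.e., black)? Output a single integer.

(0,0): OLD=165 → NEW=255, ERR=-90
(0,1): OLD=981/8 → NEW=0, ERR=981/8
(0,2): OLD=28371/128 → NEW=255, ERR=-4269/128
(0,3): OLD=293701/2048 → NEW=255, ERR=-228539/2048
(0,4): OLD=3446499/32768 → NEW=0, ERR=3446499/32768
(0,5): OLD=113778741/524288 → NEW=255, ERR=-19914699/524288
(1,0): OLD=14959/128 → NEW=0, ERR=14959/128
(1,1): OLD=202313/1024 → NEW=255, ERR=-58807/1024
(1,2): OLD=2791613/32768 → NEW=0, ERR=2791613/32768
(1,3): OLD=17961625/131072 → NEW=255, ERR=-15461735/131072
(1,4): OLD=764728651/8388608 → NEW=0, ERR=764728651/8388608
(1,5): OLD=20479920285/134217728 → NEW=255, ERR=-13745600355/134217728
(2,0): OLD=2830387/16384 → NEW=255, ERR=-1347533/16384
(2,1): OLD=64670113/524288 → NEW=0, ERR=64670113/524288
(2,2): OLD=1416671139/8388608 → NEW=255, ERR=-722423901/8388608
(2,3): OLD=6501278923/67108864 → NEW=0, ERR=6501278923/67108864
(2,4): OLD=423691577441/2147483648 → NEW=255, ERR=-123916752799/2147483648
(2,5): OLD=3417025730231/34359738368 → NEW=0, ERR=3417025730231/34359738368
(3,0): OLD=842431683/8388608 → NEW=0, ERR=842431683/8388608
(3,1): OLD=16052088903/67108864 → NEW=255, ERR=-1060671417/67108864
(3,2): OLD=63375712549/536870912 → NEW=0, ERR=63375712549/536870912
(3,3): OLD=8202268539663/34359738368 → NEW=255, ERR=-559464744177/34359738368
(3,4): OLD=34234807651055/274877906944 → NEW=0, ERR=34234807651055/274877906944
(3,5): OLD=989383989496225/4398046511104 → NEW=255, ERR=-132117870835295/4398046511104
Output grid:
  Row 0: #.##.#  (2 black, running=2)
  Row 1: .#.#.#  (3 black, running=5)
  Row 2: #.#.#.  (3 black, running=8)
  Row 3: .#.#.#  (3 black, running=11)

Answer: 11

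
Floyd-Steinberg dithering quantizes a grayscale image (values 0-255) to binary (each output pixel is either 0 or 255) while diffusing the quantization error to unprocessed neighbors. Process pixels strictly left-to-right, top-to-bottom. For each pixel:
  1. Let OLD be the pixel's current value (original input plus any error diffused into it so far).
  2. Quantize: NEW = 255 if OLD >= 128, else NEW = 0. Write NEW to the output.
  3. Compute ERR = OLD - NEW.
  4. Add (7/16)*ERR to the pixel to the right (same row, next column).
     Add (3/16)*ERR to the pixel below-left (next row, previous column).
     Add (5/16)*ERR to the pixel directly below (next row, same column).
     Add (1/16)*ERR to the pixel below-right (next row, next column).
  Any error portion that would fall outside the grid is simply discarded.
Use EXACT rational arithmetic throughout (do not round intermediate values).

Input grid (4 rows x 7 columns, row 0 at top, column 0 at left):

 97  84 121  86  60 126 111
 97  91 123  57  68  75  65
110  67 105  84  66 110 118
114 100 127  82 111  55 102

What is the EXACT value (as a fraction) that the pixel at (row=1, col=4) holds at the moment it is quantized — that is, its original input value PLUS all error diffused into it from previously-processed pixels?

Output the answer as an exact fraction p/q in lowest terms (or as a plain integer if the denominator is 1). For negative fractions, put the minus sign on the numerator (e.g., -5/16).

Answer: 1610677881/16777216

Derivation:
(0,0): OLD=97 → NEW=0, ERR=97
(0,1): OLD=2023/16 → NEW=0, ERR=2023/16
(0,2): OLD=45137/256 → NEW=255, ERR=-20143/256
(0,3): OLD=211255/4096 → NEW=0, ERR=211255/4096
(0,4): OLD=5410945/65536 → NEW=0, ERR=5410945/65536
(0,5): OLD=169997191/1048576 → NEW=255, ERR=-97389689/1048576
(0,6): OLD=1180543153/16777216 → NEW=0, ERR=1180543153/16777216
(1,0): OLD=38661/256 → NEW=255, ERR=-26619/256
(1,1): OLD=156323/2048 → NEW=0, ERR=156323/2048
(1,2): OLD=9789663/65536 → NEW=255, ERR=-6922017/65536
(1,3): OLD=9822835/262144 → NEW=0, ERR=9822835/262144
(1,4): OLD=1610677881/16777216 → NEW=0, ERR=1610677881/16777216
Target (1,4): original=68, with diffused error = 1610677881/16777216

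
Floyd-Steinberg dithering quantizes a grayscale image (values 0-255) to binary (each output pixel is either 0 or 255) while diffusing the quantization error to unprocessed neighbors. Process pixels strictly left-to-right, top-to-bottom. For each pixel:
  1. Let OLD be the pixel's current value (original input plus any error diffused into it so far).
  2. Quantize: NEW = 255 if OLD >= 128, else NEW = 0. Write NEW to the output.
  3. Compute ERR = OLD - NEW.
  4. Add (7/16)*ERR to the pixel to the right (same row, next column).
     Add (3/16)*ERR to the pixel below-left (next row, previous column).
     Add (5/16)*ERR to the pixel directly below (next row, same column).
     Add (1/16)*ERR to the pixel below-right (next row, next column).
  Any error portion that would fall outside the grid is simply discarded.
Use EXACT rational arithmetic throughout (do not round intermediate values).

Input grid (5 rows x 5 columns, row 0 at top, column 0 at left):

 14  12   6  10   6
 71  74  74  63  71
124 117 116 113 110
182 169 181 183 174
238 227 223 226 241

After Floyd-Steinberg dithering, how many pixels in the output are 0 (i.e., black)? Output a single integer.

(0,0): OLD=14 → NEW=0, ERR=14
(0,1): OLD=145/8 → NEW=0, ERR=145/8
(0,2): OLD=1783/128 → NEW=0, ERR=1783/128
(0,3): OLD=32961/2048 → NEW=0, ERR=32961/2048
(0,4): OLD=427335/32768 → NEW=0, ERR=427335/32768
(1,0): OLD=10083/128 → NEW=0, ERR=10083/128
(1,1): OLD=120437/1024 → NEW=0, ERR=120437/1024
(1,2): OLD=4389593/32768 → NEW=255, ERR=-3966247/32768
(1,3): OLD=2410437/131072 → NEW=0, ERR=2410437/131072
(1,4): OLD=176427055/2097152 → NEW=0, ERR=176427055/2097152
(2,0): OLD=2796247/16384 → NEW=255, ERR=-1381673/16384
(2,1): OLD=51950701/524288 → NEW=0, ERR=51950701/524288
(2,2): OLD=1110022663/8388608 → NEW=255, ERR=-1029072377/8388608
(2,3): OLD=9836201893/134217728 → NEW=0, ERR=9836201893/134217728
(2,4): OLD=364001559619/2147483648 → NEW=255, ERR=-183606770621/2147483648
(3,0): OLD=1461511079/8388608 → NEW=255, ERR=-677583961/8388608
(3,1): OLD=9150565339/67108864 → NEW=255, ERR=-7962194981/67108864
(3,2): OLD=237706005529/2147483648 → NEW=0, ERR=237706005529/2147483648
(3,3): OLD=990550933889/4294967296 → NEW=255, ERR=-104665726591/4294967296
(3,4): OLD=9703219620293/68719476736 → NEW=255, ERR=-7820246947387/68719476736
(4,0): OLD=204560610729/1073741824 → NEW=255, ERR=-69243554391/1073741824
(4,1): OLD=6095956173673/34359738368 → NEW=255, ERR=-2665777110167/34359738368
(4,2): OLD=116362965899719/549755813888 → NEW=255, ERR=-23824766641721/549755813888
(4,3): OLD=1627324402186857/8796093022208 → NEW=255, ERR=-615679318476183/8796093022208
(4,4): OLD=24388666009914719/140737488355328 → NEW=255, ERR=-11499393520693921/140737488355328
Output grid:
  Row 0: .....  (5 black, running=5)
  Row 1: ..#..  (4 black, running=9)
  Row 2: #.#.#  (2 black, running=11)
  Row 3: ##.##  (1 black, running=12)
  Row 4: #####  (0 black, running=12)

Answer: 12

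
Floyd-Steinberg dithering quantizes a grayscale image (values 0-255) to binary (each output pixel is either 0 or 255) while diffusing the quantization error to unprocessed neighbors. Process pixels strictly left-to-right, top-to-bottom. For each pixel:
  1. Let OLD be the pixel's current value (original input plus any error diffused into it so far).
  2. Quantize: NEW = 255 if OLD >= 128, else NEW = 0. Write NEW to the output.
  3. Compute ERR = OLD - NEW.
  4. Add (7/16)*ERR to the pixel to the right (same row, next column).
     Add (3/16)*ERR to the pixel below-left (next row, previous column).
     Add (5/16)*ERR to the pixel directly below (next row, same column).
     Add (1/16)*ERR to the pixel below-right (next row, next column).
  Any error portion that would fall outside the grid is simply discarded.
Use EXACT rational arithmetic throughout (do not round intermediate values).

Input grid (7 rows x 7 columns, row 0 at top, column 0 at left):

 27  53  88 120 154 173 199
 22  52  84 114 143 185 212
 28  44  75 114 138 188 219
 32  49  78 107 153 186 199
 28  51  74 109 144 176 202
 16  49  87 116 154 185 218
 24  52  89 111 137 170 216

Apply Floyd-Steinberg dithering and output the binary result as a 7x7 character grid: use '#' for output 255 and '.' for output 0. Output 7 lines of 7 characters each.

Answer: ...#.##
..#.###
...#.##
.#..#.#
...####
..#..##
...#.##

Derivation:
(0,0): OLD=27 → NEW=0, ERR=27
(0,1): OLD=1037/16 → NEW=0, ERR=1037/16
(0,2): OLD=29787/256 → NEW=0, ERR=29787/256
(0,3): OLD=700029/4096 → NEW=255, ERR=-344451/4096
(0,4): OLD=7681387/65536 → NEW=0, ERR=7681387/65536
(0,5): OLD=235173357/1048576 → NEW=255, ERR=-32213523/1048576
(0,6): OLD=3113171323/16777216 → NEW=255, ERR=-1165018757/16777216
(1,0): OLD=10903/256 → NEW=0, ERR=10903/256
(1,1): OLD=234273/2048 → NEW=0, ERR=234273/2048
(1,2): OLD=10399925/65536 → NEW=255, ERR=-6311755/65536
(1,3): OLD=19617233/262144 → NEW=0, ERR=19617233/262144
(1,4): OLD=3378115347/16777216 → NEW=255, ERR=-900074733/16777216
(1,5): OLD=19627166595/134217728 → NEW=255, ERR=-14598354045/134217728
(1,6): OLD=302353973837/2147483648 → NEW=255, ERR=-245254356403/2147483648
(2,0): OLD=2056443/32768 → NEW=0, ERR=2056443/32768
(2,1): OLD=96267129/1048576 → NEW=0, ERR=96267129/1048576
(2,2): OLD=1782575275/16777216 → NEW=0, ERR=1782575275/16777216
(2,3): OLD=22520574995/134217728 → NEW=255, ERR=-11704945645/134217728
(2,4): OLD=72332047875/1073741824 → NEW=0, ERR=72332047875/1073741824
(2,5): OLD=5453438524801/34359738368 → NEW=255, ERR=-3308294759039/34359738368
(2,6): OLD=73880932780439/549755813888 → NEW=255, ERR=-66306799761001/549755813888
(3,0): OLD=1154703179/16777216 → NEW=0, ERR=1154703179/16777216
(3,1): OLD=17669127279/134217728 → NEW=255, ERR=-16556393361/134217728
(3,2): OLD=50059668797/1073741824 → NEW=0, ERR=50059668797/1073741824
(3,3): OLD=512886704923/4294967296 → NEW=0, ERR=512886704923/4294967296
(3,4): OLD=111486072298315/549755813888 → NEW=255, ERR=-28701660243125/549755813888
(3,5): OLD=504305854467345/4398046511104 → NEW=0, ERR=504305854467345/4398046511104
(3,6): OLD=14457787353029519/70368744177664 → NEW=255, ERR=-3486242412274801/70368744177664
(4,0): OLD=56648489221/2147483648 → NEW=0, ERR=56648489221/2147483648
(4,1): OLD=1272534632129/34359738368 → NEW=0, ERR=1272534632129/34359738368
(4,2): OLD=65670063877871/549755813888 → NEW=0, ERR=65670063877871/549755813888
(4,3): OLD=843118823705589/4398046511104 → NEW=255, ERR=-278383036625931/4398046511104
(4,4): OLD=4537232522360143/35184372088832 → NEW=255, ERR=-4434782360292017/35184372088832
(4,5): OLD=162283359169656783/1125899906842624 → NEW=255, ERR=-124821117075212337/1125899906842624
(4,6): OLD=2615363585150530649/18014398509481984 → NEW=255, ERR=-1978308034767375271/18014398509481984
(5,0): OLD=17145576056275/549755813888 → NEW=0, ERR=17145576056275/549755813888
(5,1): OLD=432171282963313/4398046511104 → NEW=0, ERR=432171282963313/4398046511104
(5,2): OLD=5550908801174759/35184372088832 → NEW=255, ERR=-3421106081477401/35184372088832
(5,3): OLD=10558833784400419/281474976710656 → NEW=0, ERR=10558833784400419/281474976710656
(5,4): OLD=1914570130174839201/18014398509481984 → NEW=0, ERR=1914570130174839201/18014398509481984
(5,5): OLD=24266694230250960785/144115188075855872 → NEW=255, ERR=-12482678729092286575/144115188075855872
(5,6): OLD=320185600528617085535/2305843009213693952 → NEW=255, ERR=-267804366820874872225/2305843009213693952
(6,0): OLD=3671186751404875/70368744177664 → NEW=0, ERR=3671186751404875/70368744177664
(6,1): OLD=100486802299054407/1125899906842624 → NEW=0, ERR=100486802299054407/1125899906842624
(6,2): OLD=1996653964252306421/18014398509481984 → NEW=0, ERR=1996653964252306421/18014398509481984
(6,3): OLD=26670540195211185451/144115188075855872 → NEW=255, ERR=-10078832764132061909/144115188075855872
(6,4): OLD=36236194353835170113/288230376151711744 → NEW=0, ERR=36236194353835170113/288230376151711744
(6,5): OLD=6744157446748388950821/36893488147419103232 → NEW=255, ERR=-2663682030843482373339/36893488147419103232
(6,6): OLD=84238205721258429015219/590295810358705651712 → NEW=255, ERR=-66287225920211512171341/590295810358705651712
Row 0: ...#.##
Row 1: ..#.###
Row 2: ...#.##
Row 3: .#..#.#
Row 4: ...####
Row 5: ..#..##
Row 6: ...#.##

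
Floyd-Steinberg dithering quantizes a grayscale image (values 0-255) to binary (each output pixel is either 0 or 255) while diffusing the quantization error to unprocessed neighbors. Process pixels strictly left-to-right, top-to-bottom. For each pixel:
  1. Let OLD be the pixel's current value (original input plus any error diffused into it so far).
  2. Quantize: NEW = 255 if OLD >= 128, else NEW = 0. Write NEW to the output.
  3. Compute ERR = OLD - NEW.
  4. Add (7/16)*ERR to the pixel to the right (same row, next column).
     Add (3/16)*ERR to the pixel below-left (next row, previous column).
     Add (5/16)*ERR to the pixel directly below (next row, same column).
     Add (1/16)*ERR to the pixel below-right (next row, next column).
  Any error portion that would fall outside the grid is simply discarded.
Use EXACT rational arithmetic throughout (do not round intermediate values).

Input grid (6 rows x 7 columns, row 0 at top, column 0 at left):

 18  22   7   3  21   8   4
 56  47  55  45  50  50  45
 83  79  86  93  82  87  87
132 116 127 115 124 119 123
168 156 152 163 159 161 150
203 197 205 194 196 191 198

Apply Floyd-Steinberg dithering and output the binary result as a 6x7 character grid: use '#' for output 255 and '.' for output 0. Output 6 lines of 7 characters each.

(0,0): OLD=18 → NEW=0, ERR=18
(0,1): OLD=239/8 → NEW=0, ERR=239/8
(0,2): OLD=2569/128 → NEW=0, ERR=2569/128
(0,3): OLD=24127/2048 → NEW=0, ERR=24127/2048
(0,4): OLD=857017/32768 → NEW=0, ERR=857017/32768
(0,5): OLD=10193423/524288 → NEW=0, ERR=10193423/524288
(0,6): OLD=104908393/8388608 → NEW=0, ERR=104908393/8388608
(1,0): OLD=8605/128 → NEW=0, ERR=8605/128
(1,1): OLD=92811/1024 → NEW=0, ERR=92811/1024
(1,2): OLD=3440679/32768 → NEW=0, ERR=3440679/32768
(1,3): OLD=13209147/131072 → NEW=0, ERR=13209147/131072
(1,4): OLD=894604657/8388608 → NEW=0, ERR=894604657/8388608
(1,5): OLD=7161357185/67108864 → NEW=0, ERR=7161357185/67108864
(1,6): OLD=103948976239/1073741824 → NEW=0, ERR=103948976239/1073741824
(2,0): OLD=1982505/16384 → NEW=0, ERR=1982505/16384
(2,1): OLD=96548499/524288 → NEW=255, ERR=-37144941/524288
(2,2): OLD=942689017/8388608 → NEW=0, ERR=942689017/8388608
(2,3): OLD=13436313329/67108864 → NEW=255, ERR=-3676446991/67108864
(2,4): OLD=63171520865/536870912 → NEW=0, ERR=63171520865/536870912
(2,5): OLD=3378314810731/17179869184 → NEW=255, ERR=-1002551831189/17179869184
(2,6): OLD=27045740624285/274877906944 → NEW=0, ERR=27045740624285/274877906944
(3,0): OLD=1313062233/8388608 → NEW=255, ERR=-826032807/8388608
(3,1): OLD=5329270565/67108864 → NEW=0, ERR=5329270565/67108864
(3,2): OLD=97796886431/536870912 → NEW=255, ERR=-39105196129/536870912
(3,3): OLD=204223721305/2147483648 → NEW=0, ERR=204223721305/2147483648
(3,4): OLD=51680006269273/274877906944 → NEW=255, ERR=-18413860001447/274877906944
(3,5): OLD=213873704435931/2199023255552 → NEW=0, ERR=213873704435931/2199023255552
(3,6): OLD=6778296688557061/35184372088832 → NEW=255, ERR=-2193718194095099/35184372088832
(4,0): OLD=163335125847/1073741824 → NEW=255, ERR=-110469039273/1073741824
(4,1): OLD=1992754586923/17179869184 → NEW=0, ERR=1992754586923/17179869184
(4,2): OLD=55739555159269/274877906944 → NEW=255, ERR=-14354311111451/274877906944
(4,3): OLD=335920572371303/2199023255552 → NEW=255, ERR=-224830357794457/2199023255552
(4,4): OLD=2067347230714661/17592186044416 → NEW=0, ERR=2067347230714661/17592186044416
(4,5): OLD=127749571423240453/562949953421312 → NEW=255, ERR=-15802666699194107/562949953421312
(4,6): OLD=1119715434124780467/9007199254740992 → NEW=0, ERR=1119715434124780467/9007199254740992
(5,0): OLD=52940955728561/274877906944 → NEW=255, ERR=-17152910542159/274877906944
(5,1): OLD=417211074228987/2199023255552 → NEW=255, ERR=-143539855936773/2199023255552
(5,2): OLD=2607213177968941/17592186044416 → NEW=255, ERR=-1878794263357139/17592186044416
(5,3): OLD=18872368553800065/140737488355328 → NEW=255, ERR=-17015690976808575/140737488355328
(5,4): OLD=1514782691799976779/9007199254740992 → NEW=255, ERR=-782053118158976181/9007199254740992
(5,5): OLD=12602521921970178779/72057594037927936 → NEW=255, ERR=-5772164557701444901/72057594037927936
(5,6): OLD=230639182035739959925/1152921504606846976 → NEW=255, ERR=-63355801639006018955/1152921504606846976
Row 0: .......
Row 1: .......
Row 2: .#.#.#.
Row 3: #.#.#.#
Row 4: #.##.#.
Row 5: #######

Answer: .......
.......
.#.#.#.
#.#.#.#
#.##.#.
#######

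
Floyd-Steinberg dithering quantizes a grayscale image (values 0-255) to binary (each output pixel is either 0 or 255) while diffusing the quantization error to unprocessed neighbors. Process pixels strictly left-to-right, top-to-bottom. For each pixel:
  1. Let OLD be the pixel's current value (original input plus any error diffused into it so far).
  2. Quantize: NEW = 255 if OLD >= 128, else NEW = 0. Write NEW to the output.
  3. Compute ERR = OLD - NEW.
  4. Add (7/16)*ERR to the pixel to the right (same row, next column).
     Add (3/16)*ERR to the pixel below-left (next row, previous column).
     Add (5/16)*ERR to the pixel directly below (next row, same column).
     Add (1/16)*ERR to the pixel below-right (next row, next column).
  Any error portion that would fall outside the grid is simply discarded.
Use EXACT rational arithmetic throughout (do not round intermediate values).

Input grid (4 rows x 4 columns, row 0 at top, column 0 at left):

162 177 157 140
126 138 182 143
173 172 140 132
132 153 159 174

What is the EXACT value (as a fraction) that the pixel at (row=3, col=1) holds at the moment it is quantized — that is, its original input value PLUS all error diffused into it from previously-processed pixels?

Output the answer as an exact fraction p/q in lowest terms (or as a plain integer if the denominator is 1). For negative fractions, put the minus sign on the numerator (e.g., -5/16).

Answer: 56613203805/268435456

Derivation:
(0,0): OLD=162 → NEW=255, ERR=-93
(0,1): OLD=2181/16 → NEW=255, ERR=-1899/16
(0,2): OLD=26899/256 → NEW=0, ERR=26899/256
(0,3): OLD=761733/4096 → NEW=255, ERR=-282747/4096
(1,0): OLD=19119/256 → NEW=0, ERR=19119/256
(1,1): OLD=302025/2048 → NEW=255, ERR=-220215/2048
(1,2): OLD=9662077/65536 → NEW=255, ERR=-7049603/65536
(1,3): OLD=84865531/1048576 → NEW=0, ERR=84865531/1048576
(2,0): OLD=5772979/32768 → NEW=255, ERR=-2582861/32768
(2,1): OLD=92706273/1048576 → NEW=0, ERR=92706273/1048576
(2,2): OLD=321954053/2097152 → NEW=255, ERR=-212819707/2097152
(2,3): OLD=3562515089/33554432 → NEW=0, ERR=3562515089/33554432
(3,0): OLD=2079453571/16777216 → NEW=0, ERR=2079453571/16777216
(3,1): OLD=56613203805/268435456 → NEW=255, ERR=-11837837475/268435456
Target (3,1): original=153, with diffused error = 56613203805/268435456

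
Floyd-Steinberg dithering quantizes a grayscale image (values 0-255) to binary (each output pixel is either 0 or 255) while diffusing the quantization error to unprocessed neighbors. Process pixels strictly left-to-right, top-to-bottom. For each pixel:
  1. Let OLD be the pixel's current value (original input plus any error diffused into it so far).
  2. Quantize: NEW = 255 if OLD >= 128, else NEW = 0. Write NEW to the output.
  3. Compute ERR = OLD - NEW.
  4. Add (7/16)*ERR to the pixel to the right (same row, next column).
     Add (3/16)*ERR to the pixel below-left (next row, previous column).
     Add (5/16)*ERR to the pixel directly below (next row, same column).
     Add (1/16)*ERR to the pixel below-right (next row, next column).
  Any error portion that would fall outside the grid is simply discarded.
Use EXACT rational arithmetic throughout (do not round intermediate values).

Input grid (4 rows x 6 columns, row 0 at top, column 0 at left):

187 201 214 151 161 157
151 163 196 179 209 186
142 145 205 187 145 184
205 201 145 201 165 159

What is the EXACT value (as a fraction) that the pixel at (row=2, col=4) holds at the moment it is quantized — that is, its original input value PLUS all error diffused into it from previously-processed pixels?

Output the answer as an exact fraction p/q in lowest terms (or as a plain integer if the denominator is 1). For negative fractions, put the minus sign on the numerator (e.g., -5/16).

(0,0): OLD=187 → NEW=255, ERR=-68
(0,1): OLD=685/4 → NEW=255, ERR=-335/4
(0,2): OLD=11351/64 → NEW=255, ERR=-4969/64
(0,3): OLD=119841/1024 → NEW=0, ERR=119841/1024
(0,4): OLD=3476711/16384 → NEW=255, ERR=-701209/16384
(0,5): OLD=36248145/262144 → NEW=255, ERR=-30598575/262144
(1,0): OLD=7299/64 → NEW=0, ERR=7299/64
(1,1): OLD=85973/512 → NEW=255, ERR=-44587/512
(1,2): OLD=2463289/16384 → NEW=255, ERR=-1714631/16384
(1,3): OLD=10283237/65536 → NEW=255, ERR=-6428443/65536
(1,4): OLD=579399983/4194304 → NEW=255, ERR=-490147537/4194304
(1,5): OLD=6423820441/67108864 → NEW=0, ERR=6423820441/67108864
(2,0): OLD=1321463/8192 → NEW=255, ERR=-767497/8192
(2,1): OLD=16856653/262144 → NEW=0, ERR=16856653/262144
(2,2): OLD=740688551/4194304 → NEW=255, ERR=-328858969/4194304
(2,3): OLD=3140427439/33554432 → NEW=0, ERR=3140427439/33554432
(2,4): OLD=173135481357/1073741824 → NEW=255, ERR=-100668683763/1073741824
Target (2,4): original=145, with diffused error = 173135481357/1073741824

Answer: 173135481357/1073741824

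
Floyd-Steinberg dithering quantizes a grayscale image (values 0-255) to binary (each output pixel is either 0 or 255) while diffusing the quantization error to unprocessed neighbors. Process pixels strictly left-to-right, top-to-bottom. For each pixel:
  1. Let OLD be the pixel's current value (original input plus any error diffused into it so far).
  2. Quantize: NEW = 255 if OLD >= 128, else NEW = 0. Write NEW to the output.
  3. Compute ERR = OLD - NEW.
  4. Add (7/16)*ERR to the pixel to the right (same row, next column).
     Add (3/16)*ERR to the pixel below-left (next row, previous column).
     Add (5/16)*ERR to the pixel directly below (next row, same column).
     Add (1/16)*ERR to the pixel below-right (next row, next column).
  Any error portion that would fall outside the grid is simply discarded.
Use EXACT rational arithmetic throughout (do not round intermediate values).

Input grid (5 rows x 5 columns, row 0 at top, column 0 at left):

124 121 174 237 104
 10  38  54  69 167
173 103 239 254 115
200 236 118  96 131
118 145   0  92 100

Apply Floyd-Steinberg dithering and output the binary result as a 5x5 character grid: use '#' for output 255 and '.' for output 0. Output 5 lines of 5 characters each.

(0,0): OLD=124 → NEW=0, ERR=124
(0,1): OLD=701/4 → NEW=255, ERR=-319/4
(0,2): OLD=8903/64 → NEW=255, ERR=-7417/64
(0,3): OLD=190769/1024 → NEW=255, ERR=-70351/1024
(0,4): OLD=1211479/16384 → NEW=0, ERR=1211479/16384
(1,0): OLD=2163/64 → NEW=0, ERR=2163/64
(1,1): OLD=7109/512 → NEW=0, ERR=7109/512
(1,2): OLD=98185/16384 → NEW=0, ERR=98185/16384
(1,3): OLD=3720709/65536 → NEW=0, ERR=3720709/65536
(1,4): OLD=220884271/1048576 → NEW=255, ERR=-46502609/1048576
(2,0): OLD=1525063/8192 → NEW=255, ERR=-563897/8192
(2,1): OLD=21091997/262144 → NEW=0, ERR=21091997/262144
(2,2): OLD=1206225751/4194304 → NEW=255, ERR=136678231/4194304
(2,3): OLD=18660130005/67108864 → NEW=255, ERR=1547369685/67108864
(2,4): OLD=123241068691/1073741824 → NEW=0, ERR=123241068691/1073741824
(3,0): OLD=811913271/4194304 → NEW=255, ERR=-257634249/4194304
(3,1): OLD=7921465675/33554432 → NEW=255, ERR=-634914485/33554432
(3,2): OLD=138788651209/1073741824 → NEW=255, ERR=-135015513911/1073741824
(3,3): OLD=154082656537/2147483648 → NEW=0, ERR=154082656537/2147483648
(3,4): OLD=6861630838797/34359738368 → NEW=255, ERR=-1900102445043/34359738368
(4,0): OLD=51140654201/536870912 → NEW=0, ERR=51140654201/536870912
(4,1): OLD=2634462963417/17179869184 → NEW=255, ERR=-1746403678503/17179869184
(4,2): OLD=-19653159321833/274877906944 → NEW=0, ERR=-19653159321833/274877906944
(4,3): OLD=285494633710169/4398046511104 → NEW=0, ERR=285494633710169/4398046511104
(4,4): OLD=8134832569497839/70368744177664 → NEW=0, ERR=8134832569497839/70368744177664
Row 0: .###.
Row 1: ....#
Row 2: #.##.
Row 3: ###.#
Row 4: .#...

Answer: .###.
....#
#.##.
###.#
.#...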